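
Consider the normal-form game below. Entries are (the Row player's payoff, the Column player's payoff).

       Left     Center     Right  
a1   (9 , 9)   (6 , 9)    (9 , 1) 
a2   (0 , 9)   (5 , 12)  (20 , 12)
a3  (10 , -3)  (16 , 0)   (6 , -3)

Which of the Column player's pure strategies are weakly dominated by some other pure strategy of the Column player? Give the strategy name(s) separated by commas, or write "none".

Left is weakly dominated by Center (a1: 9=9, a2: 12>9, a3: 0>-3).
Center: no other strategy beats it everywhere (Left at a2 (12>9); Right at a1 (9>1)).
Right is weakly dominated by Center (a1: 9>1, a2: 12=12, a3: 0>-3).

Left, Right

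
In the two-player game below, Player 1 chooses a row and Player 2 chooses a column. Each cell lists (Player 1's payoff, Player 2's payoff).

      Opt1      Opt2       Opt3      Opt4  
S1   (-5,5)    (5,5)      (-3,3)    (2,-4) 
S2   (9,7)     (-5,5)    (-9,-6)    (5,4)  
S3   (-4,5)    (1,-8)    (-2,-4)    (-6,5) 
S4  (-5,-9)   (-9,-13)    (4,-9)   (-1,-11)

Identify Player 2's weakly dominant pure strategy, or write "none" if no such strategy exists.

Opt1

Opt1 vs Opt2: S1: 5=5, S2: 7>5, S3: 5>-8, S4: -9>-13.
Opt1 vs Opt3: S1: 5>3, S2: 7>-6, S3: 5>-4, S4: -9=-9.
Opt1 vs Opt4: S1: 5>-4, S2: 7>4, S3: 5=5, S4: -9>-11.
Opt1 is at least as good as every other strategy against every opponent action, so it is weakly dominant.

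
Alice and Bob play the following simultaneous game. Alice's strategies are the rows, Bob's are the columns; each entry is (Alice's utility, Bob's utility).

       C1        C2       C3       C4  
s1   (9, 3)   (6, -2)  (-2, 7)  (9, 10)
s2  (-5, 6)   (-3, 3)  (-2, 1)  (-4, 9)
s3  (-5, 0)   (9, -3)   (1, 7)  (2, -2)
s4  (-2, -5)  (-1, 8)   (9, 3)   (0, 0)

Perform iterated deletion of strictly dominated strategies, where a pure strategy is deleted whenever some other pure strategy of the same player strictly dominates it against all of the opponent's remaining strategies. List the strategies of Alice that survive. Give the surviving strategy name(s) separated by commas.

s1, s3, s4

Row s2 is eliminated: s4 beats it against every remaining column (C1: -2>-5, C2: -1>-3, C3: 9>-2, C4: 0>-4).
Bob's strategy C1 is strictly dominated by C3 (s1: 7>3, s3: 7>0, s4: 3>-5) and is removed.
Among the remaining strategies, none is strictly dominated by another pure strategy of the same player, so the elimination stops.
Surviving strategies — Alice: {s1, s3, s4}; Bob: {C2, C3, C4}.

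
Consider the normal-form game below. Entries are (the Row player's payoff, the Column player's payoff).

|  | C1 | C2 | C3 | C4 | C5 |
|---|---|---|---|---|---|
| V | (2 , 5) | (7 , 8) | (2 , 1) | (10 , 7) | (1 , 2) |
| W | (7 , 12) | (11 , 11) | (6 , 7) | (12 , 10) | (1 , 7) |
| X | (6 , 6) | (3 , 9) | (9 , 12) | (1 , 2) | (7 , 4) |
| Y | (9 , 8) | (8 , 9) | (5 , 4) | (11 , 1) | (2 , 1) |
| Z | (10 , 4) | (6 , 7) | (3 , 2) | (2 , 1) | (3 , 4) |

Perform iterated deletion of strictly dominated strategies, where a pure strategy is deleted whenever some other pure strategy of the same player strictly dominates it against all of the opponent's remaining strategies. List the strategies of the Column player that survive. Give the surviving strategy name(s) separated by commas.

C1, C2, C3

The Row player's strategy V is strictly dominated by Y (C1: 9>2, C2: 8>7, C3: 5>2, C4: 11>10, C5: 2>1) and is removed.
The Column player's strategy C4 is strictly dominated by C1 (W: 12>10, X: 6>2, Y: 8>1, Z: 4>1) and is removed.
For the Column player, C2 strictly dominates C5 on the remaining rows (W: 11>7, X: 9>4, Y: 9>1, Z: 7>4); eliminate C5.
Among the remaining strategies, none is strictly dominated by another pure strategy of the same player, so the elimination stops.
Surviving strategies — the Row player: {W, X, Y, Z}; the Column player: {C1, C2, C3}.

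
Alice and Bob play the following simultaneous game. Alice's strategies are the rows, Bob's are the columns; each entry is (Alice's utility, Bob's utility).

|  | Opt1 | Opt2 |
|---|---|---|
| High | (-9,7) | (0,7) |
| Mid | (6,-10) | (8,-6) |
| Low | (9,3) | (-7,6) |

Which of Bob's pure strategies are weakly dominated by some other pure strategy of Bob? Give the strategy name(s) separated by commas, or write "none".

Opt1

Opt1: dominated, since Opt2 does at least as well everywhere (High: 7=7, Mid: -6>-10, Low: 6>3).
Opt2 is not dominated — it holds its own against Opt1 at Mid (-6>-10).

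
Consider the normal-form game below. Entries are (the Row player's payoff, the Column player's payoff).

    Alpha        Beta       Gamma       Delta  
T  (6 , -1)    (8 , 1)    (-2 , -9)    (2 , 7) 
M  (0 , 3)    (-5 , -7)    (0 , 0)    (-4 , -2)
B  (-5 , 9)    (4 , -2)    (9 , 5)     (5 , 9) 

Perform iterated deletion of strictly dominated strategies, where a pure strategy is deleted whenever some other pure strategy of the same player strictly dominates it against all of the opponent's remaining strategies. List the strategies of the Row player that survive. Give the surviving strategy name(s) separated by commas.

T, B

Column Beta is eliminated: Delta beats it against every remaining row (T: 7>1, M: -2>-7, B: 9>-2).
Column Gamma is eliminated: Alpha beats it against every remaining row (T: -1>-9, M: 3>0, B: 9>5).
For the Row player, T strictly dominates M on the remaining columns (Alpha: 6>0, Delta: 2>-4); eliminate M.
Among the remaining strategies, none is strictly dominated by another pure strategy of the same player, so the elimination stops.
Surviving strategies — the Row player: {T, B}; the Column player: {Alpha, Delta}.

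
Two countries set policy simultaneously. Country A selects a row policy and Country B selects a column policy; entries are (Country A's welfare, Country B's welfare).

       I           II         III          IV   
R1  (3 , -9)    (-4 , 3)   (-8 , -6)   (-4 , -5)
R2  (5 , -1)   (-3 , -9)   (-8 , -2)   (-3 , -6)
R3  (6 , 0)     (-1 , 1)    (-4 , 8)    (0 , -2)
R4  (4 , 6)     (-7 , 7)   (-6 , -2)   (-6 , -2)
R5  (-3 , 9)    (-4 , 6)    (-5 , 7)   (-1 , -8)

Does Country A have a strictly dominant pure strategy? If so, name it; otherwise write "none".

R3 vs R1: I: 6>3, II: -1>-4, III: -4>-8, IV: 0>-4.
R3 vs R2: I: 6>5, II: -1>-3, III: -4>-8, IV: 0>-3.
R3 vs R4: I: 6>4, II: -1>-7, III: -4>-6, IV: 0>-6.
R3 vs R5: I: 6>-3, II: -1>-4, III: -4>-5, IV: 0>-1.
R3 strictly beats every other strategy against every opponent action, so it is strictly dominant.

R3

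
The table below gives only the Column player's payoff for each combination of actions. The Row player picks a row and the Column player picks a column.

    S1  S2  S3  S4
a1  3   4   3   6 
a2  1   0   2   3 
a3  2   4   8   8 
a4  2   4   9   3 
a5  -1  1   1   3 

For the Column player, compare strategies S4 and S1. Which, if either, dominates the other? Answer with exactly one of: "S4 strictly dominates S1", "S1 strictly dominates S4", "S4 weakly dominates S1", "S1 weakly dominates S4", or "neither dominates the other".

S4 strictly dominates S1

Compare S4 to S1 across every action of the Row player: a1: 6>3, a2: 3>1, a3: 8>2, a4: 3>2, a5: 3>-1.
S4 gives a strictly higher payoff against every action of the Row player, so S4 strictly dominates S1.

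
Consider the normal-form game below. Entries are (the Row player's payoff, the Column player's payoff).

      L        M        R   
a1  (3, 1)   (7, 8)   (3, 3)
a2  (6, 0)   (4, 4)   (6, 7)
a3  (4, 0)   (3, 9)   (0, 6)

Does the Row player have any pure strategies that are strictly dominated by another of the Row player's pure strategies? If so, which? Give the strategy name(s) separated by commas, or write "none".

a1: no other strategy beats it everywhere (a2 at M (7>4); a3 at M (7>3)).
a2 is not dominated — it holds its own against a1 at L (6>3); a3 at L (6>4).
a3: dominated, since a2 does at least as well everywhere (L: 6>4, M: 4>3, R: 6>0).

a3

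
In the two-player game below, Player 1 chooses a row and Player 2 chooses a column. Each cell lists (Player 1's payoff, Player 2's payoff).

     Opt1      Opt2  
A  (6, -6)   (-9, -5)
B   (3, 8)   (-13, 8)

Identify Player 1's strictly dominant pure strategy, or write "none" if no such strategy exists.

A

A vs B: Opt1: 6>3, Opt2: -9>-13.
A strictly beats every other strategy against every opponent action, so it is strictly dominant.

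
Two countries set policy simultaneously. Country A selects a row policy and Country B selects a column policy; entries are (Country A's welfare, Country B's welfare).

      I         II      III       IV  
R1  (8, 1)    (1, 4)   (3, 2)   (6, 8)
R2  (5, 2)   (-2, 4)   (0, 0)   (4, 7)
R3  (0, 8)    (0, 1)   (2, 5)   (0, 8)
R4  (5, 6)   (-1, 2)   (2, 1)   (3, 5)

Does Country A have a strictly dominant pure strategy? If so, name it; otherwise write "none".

R1

R1 vs R2: I: 8>5, II: 1>-2, III: 3>0, IV: 6>4.
R1 vs R3: I: 8>0, II: 1>0, III: 3>2, IV: 6>0.
R1 vs R4: I: 8>5, II: 1>-1, III: 3>2, IV: 6>3.
R1 strictly beats every other strategy against every opponent action, so it is strictly dominant.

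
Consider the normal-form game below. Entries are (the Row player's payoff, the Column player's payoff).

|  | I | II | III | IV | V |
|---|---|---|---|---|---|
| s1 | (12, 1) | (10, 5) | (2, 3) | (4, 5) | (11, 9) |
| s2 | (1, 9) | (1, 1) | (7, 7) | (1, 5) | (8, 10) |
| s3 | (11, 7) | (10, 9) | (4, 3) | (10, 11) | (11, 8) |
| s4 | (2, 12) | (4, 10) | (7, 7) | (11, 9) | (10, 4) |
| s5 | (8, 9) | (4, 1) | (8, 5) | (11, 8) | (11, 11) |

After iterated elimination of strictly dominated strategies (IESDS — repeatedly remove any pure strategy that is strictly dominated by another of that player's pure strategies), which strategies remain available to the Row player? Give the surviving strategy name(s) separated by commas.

The Row player's strategy s2 is strictly dominated by s5 (I: 8>1, II: 4>1, III: 8>7, IV: 11>1, V: 11>8) and is removed.
For the Column player, IV strictly dominates III on the remaining rows (s1: 5>3, s3: 11>3, s4: 9>7, s5: 8>5); eliminate III.
Among the remaining strategies, none is strictly dominated by another pure strategy of the same player, so the elimination stops.
Surviving strategies — the Row player: {s1, s3, s4, s5}; the Column player: {I, II, IV, V}.

s1, s3, s4, s5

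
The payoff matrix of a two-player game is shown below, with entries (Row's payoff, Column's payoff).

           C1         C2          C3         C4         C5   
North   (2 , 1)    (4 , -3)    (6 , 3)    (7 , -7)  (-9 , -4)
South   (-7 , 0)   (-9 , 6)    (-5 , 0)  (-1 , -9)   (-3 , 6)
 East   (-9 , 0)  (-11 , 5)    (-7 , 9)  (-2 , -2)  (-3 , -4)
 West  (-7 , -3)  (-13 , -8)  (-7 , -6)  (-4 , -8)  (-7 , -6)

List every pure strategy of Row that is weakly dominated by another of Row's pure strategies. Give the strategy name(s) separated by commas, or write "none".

East, West

North: no other strategy beats it everywhere (South at C1 (2>-7); East at C1 (2>-9); West at C1 (2>-7)).
Nothing dominates South: North at C5 (-3>-9); East at C1 (-7>-9); West at C2 (-9>-13).
East: dominated, since South does at least as well everywhere (C1: -7>-9, C2: -9>-11, C3: -5>-7, C4: -1>-2, C5: -3=-3).
West is weakly dominated by South (C1: -7=-7, C2: -9>-13, C3: -5>-7, C4: -1>-4, C5: -3>-7).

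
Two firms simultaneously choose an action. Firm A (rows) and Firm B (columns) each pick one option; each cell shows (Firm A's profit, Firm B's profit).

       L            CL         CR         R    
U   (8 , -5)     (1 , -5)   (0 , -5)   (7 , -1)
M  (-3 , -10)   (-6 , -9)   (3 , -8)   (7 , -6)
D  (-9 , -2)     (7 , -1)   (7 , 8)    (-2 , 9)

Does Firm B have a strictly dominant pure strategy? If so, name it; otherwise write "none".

R

R vs L: U: -1>-5, M: -6>-10, D: 9>-2.
R vs CL: U: -1>-5, M: -6>-9, D: 9>-1.
R vs CR: U: -1>-5, M: -6>-8, D: 9>8.
R strictly beats every other strategy against every opponent action, so it is strictly dominant.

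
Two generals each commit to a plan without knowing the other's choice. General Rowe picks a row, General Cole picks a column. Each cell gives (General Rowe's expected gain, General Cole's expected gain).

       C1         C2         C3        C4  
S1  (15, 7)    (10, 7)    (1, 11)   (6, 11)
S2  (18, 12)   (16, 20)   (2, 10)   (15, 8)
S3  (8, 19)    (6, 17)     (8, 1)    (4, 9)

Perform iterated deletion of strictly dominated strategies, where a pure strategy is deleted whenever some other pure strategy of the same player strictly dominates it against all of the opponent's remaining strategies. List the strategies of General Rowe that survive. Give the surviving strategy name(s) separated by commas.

Row S1 is eliminated: S2 beats it against every remaining column (C1: 18>15, C2: 16>10, C3: 2>1, C4: 15>6).
Column C3 is eliminated: C1 beats it against every remaining row (S2: 12>10, S3: 19>1).
For General Rowe, S2 strictly dominates S3 on the remaining columns (C1: 18>8, C2: 16>6, C4: 15>4); eliminate S3.
Column C1 is eliminated: C2 beats it against every remaining row (S2: 20>12).
General Cole's strategy C4 is strictly dominated by C2 (S2: 20>8) and is removed.
Among the remaining strategies, none is strictly dominated by another pure strategy of the same player, so the elimination stops.
Surviving strategies — General Rowe: {S2}; General Cole: {C2}.

S2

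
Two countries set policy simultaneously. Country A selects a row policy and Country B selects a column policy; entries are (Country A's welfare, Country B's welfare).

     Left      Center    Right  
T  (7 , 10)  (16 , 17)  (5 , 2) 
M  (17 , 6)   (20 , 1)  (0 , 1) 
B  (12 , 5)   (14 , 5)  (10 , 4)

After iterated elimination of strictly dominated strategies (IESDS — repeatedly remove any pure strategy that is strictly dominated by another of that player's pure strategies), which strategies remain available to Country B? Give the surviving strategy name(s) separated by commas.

Left

Column Right is eliminated: Left beats it against every remaining row (T: 10>2, M: 6>1, B: 5>4).
Country A's strategy T is strictly dominated by M (Left: 17>7, Center: 20>16) and is removed.
Row B is eliminated: M beats it against every remaining column (Left: 17>12, Center: 20>14).
For Country B, Left strictly dominates Center on the remaining rows (M: 6>1); eliminate Center.
Among the remaining strategies, none is strictly dominated by another pure strategy of the same player, so the elimination stops.
Surviving strategies — Country A: {M}; Country B: {Left}.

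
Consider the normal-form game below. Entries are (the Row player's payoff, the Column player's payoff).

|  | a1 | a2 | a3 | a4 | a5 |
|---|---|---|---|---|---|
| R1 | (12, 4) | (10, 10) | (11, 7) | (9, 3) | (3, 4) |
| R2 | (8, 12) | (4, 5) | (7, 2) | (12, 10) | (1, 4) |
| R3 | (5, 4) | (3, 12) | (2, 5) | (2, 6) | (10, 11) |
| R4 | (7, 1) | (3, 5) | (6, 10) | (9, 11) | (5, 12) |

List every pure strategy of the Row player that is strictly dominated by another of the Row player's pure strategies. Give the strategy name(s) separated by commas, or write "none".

Nothing dominates R1: R2 at a1 (12>8); R3 at a1 (12>5); R4 at a1 (12>7).
R2: no other strategy beats it everywhere (R1 at a4 (12>9); R3 at a1 (8>5); R4 at a1 (8>7)).
R3: no other strategy beats it everywhere (R1 at a5 (10>3); R2 at a5 (10>1); R4 at a2 (3=3)).
Nothing dominates R4: R1 at a4 (9=9); R2 at a5 (5>1); R3 at a1 (7>5).

none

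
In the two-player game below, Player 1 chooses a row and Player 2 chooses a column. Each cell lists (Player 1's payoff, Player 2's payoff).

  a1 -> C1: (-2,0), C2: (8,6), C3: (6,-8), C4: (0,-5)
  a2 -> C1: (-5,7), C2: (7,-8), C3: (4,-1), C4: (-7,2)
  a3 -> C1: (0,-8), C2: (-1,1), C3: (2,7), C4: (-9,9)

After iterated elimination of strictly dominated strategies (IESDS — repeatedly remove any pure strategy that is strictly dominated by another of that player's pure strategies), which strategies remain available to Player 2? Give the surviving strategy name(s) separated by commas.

Row a2 is eliminated: a1 beats it against every remaining column (C1: -2>-5, C2: 8>7, C3: 6>4, C4: 0>-7).
Player 2's strategy C1 is strictly dominated by C2 (a1: 6>0, a3: 1>-8) and is removed.
For Player 1, a1 strictly dominates a3 on the remaining columns (C2: 8>-1, C3: 6>2, C4: 0>-9); eliminate a3.
Player 2's strategy C3 is strictly dominated by C2 (a1: 6>-8) and is removed.
Column C4 is eliminated: C2 beats it against every remaining row (a1: 6>-5).
Among the remaining strategies, none is strictly dominated by another pure strategy of the same player, so the elimination stops.
Surviving strategies — Player 1: {a1}; Player 2: {C2}.

C2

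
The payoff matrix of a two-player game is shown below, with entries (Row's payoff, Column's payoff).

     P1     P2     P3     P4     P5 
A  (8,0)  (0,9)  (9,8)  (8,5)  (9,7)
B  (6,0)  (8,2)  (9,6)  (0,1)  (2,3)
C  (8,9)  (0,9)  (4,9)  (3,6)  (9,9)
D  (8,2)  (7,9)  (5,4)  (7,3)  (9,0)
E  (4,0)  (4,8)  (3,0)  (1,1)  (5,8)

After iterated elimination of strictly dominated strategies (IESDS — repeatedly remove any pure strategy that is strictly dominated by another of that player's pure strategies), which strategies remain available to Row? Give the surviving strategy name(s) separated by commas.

For Row, D strictly dominates E on the remaining columns (P1: 8>4, P2: 7>4, P3: 5>3, P4: 7>1, P5: 9>5); eliminate E.
For Column, P2 strictly dominates P4 on the remaining rows (A: 9>5, B: 2>1, C: 9>6, D: 9>3); eliminate P4.
Among the remaining strategies, none is strictly dominated by another pure strategy of the same player, so the elimination stops.
Surviving strategies — Row: {A, B, C, D}; Column: {P1, P2, P3, P5}.

A, B, C, D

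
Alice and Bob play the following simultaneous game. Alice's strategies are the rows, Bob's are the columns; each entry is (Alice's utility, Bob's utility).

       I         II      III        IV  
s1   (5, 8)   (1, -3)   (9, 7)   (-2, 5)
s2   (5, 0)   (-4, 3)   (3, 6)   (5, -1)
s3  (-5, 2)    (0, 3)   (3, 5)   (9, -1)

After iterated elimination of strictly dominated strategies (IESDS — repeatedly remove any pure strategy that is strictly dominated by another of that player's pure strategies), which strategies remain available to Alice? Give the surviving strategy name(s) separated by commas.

Bob's strategy II is strictly dominated by III (s1: 7>-3, s2: 6>3, s3: 5>3) and is removed.
For Bob, I strictly dominates IV on the remaining rows (s1: 8>5, s2: 0>-1, s3: 2>-1); eliminate IV.
Row s3 is eliminated: s1 beats it against every remaining column (I: 5>-5, III: 9>3).
Among the remaining strategies, none is strictly dominated by another pure strategy of the same player, so the elimination stops.
Surviving strategies — Alice: {s1, s2}; Bob: {I, III}.

s1, s2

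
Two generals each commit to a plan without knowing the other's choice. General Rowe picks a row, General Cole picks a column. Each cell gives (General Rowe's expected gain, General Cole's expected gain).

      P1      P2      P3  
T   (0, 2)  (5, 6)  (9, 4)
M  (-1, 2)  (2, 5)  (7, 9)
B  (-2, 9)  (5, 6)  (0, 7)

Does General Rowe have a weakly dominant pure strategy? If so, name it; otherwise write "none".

T vs M: P1: 0>-1, P2: 5>2, P3: 9>7.
T vs B: P1: 0>-2, P2: 5=5, P3: 9>0.
T is at least as good as every other strategy against every opponent action, so it is weakly dominant.

T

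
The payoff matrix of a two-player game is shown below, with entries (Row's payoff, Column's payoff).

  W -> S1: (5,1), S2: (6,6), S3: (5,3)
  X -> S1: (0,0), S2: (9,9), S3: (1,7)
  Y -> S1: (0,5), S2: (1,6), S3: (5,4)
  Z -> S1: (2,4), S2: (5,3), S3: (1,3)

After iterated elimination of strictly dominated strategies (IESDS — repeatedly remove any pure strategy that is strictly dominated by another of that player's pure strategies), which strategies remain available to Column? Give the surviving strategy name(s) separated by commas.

S2

For Row, W strictly dominates Z on the remaining columns (S1: 5>2, S2: 6>5, S3: 5>1); eliminate Z.
Column S1 is eliminated: S2 beats it against every remaining row (W: 6>1, X: 9>0, Y: 6>5).
For Column, S2 strictly dominates S3 on the remaining rows (W: 6>3, X: 9>7, Y: 6>4); eliminate S3.
Row W is eliminated: X beats it against every remaining column (S2: 9>6).
Row's strategy Y is strictly dominated by X (S2: 9>1) and is removed.
Among the remaining strategies, none is strictly dominated by another pure strategy of the same player, so the elimination stops.
Surviving strategies — Row: {X}; Column: {S2}.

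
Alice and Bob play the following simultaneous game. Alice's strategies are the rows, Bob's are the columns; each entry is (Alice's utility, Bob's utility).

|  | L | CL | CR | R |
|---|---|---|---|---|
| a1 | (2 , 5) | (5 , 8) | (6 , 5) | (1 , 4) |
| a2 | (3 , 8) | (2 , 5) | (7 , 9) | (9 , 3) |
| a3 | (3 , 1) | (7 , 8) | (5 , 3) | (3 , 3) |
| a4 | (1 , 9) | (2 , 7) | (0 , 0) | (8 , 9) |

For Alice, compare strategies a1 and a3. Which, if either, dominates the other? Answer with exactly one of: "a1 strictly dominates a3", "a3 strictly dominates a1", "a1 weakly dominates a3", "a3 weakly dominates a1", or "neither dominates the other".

neither dominates the other

Compare a1 to a3 across each choice by Bob: L: 2<3, CL: 5<7, CR: 6>5, R: 1<3.
a1 does better at CR but worse at L, CL, R; neither strategy dominates the other.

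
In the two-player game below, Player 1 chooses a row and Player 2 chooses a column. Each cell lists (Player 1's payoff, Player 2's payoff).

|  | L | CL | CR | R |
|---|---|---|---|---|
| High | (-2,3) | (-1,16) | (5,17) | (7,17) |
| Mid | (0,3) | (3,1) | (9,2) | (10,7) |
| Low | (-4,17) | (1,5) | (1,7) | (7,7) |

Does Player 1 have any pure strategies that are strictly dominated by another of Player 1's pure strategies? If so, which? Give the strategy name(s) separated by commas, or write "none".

High, Low

High: dominated, since Mid does at least as well everywhere (L: 0>-2, CL: 3>-1, CR: 9>5, R: 10>7).
Mid: no other strategy beats it everywhere (High at L (0>-2); Low at L (0>-4)).
Mid strictly dominates Low — L: 0>-4, CL: 3>1, CR: 9>1, R: 10>7.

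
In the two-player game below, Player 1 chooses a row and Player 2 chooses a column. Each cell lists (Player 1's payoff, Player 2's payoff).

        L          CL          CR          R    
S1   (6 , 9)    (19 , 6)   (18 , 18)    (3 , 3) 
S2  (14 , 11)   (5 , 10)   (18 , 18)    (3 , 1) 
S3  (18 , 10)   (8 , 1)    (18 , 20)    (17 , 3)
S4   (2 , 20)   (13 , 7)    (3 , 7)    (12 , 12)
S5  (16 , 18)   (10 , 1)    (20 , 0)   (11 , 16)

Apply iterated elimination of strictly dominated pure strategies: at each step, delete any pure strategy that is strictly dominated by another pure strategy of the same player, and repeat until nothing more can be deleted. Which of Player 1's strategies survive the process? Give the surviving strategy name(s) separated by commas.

S3, S5

Player 1's strategy S2 is strictly dominated by S5 (L: 16>14, CL: 10>5, CR: 20>18, R: 11>3) and is removed.
Column CL is eliminated: L beats it against every remaining row (S1: 9>6, S3: 10>1, S4: 20>7, S5: 18>1).
Row S1 is eliminated: S5 beats it against every remaining column (L: 16>6, CR: 20>18, R: 11>3).
For Player 1, S3 strictly dominates S4 on the remaining columns (L: 18>2, CR: 18>3, R: 17>12); eliminate S4.
Column R is eliminated: L beats it against every remaining row (S3: 10>3, S5: 18>16).
Among the remaining strategies, none is strictly dominated by another pure strategy of the same player, so the elimination stops.
Surviving strategies — Player 1: {S3, S5}; Player 2: {L, CR}.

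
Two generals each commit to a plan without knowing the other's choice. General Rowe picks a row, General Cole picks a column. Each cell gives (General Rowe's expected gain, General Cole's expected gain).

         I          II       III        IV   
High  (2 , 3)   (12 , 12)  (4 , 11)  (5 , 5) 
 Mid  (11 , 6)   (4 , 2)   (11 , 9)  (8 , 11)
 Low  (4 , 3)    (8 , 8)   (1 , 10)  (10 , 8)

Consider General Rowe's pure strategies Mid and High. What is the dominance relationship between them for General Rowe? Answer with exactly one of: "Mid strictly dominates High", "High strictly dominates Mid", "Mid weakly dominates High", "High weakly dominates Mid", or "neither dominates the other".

Mid's payoffs vs High's, by General Cole's action — I: 11>2, II: 4<12, III: 11>4, IV: 8>5.
Mid does better at I, III, IV but worse at II; neither strategy dominates the other.

neither dominates the other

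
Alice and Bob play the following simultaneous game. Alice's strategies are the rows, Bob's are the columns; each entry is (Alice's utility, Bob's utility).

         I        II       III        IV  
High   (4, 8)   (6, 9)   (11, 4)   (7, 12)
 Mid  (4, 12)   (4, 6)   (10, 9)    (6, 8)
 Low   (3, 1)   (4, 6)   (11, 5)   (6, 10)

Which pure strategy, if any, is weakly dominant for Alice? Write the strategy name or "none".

High

High vs Mid: I: 4=4, II: 6>4, III: 11>10, IV: 7>6.
High vs Low: I: 4>3, II: 6>4, III: 11=11, IV: 7>6.
High is at least as good as every other strategy against every opponent action, so it is weakly dominant.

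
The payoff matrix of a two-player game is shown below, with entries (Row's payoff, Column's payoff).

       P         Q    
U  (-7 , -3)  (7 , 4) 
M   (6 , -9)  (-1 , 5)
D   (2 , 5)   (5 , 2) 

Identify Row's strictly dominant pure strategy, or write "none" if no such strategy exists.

U fails to dominate M at P (-7<6).
M fails to dominate U at Q (-1<7).
D fails to dominate U at Q (5<7).
No single strategy dominates all the others.

none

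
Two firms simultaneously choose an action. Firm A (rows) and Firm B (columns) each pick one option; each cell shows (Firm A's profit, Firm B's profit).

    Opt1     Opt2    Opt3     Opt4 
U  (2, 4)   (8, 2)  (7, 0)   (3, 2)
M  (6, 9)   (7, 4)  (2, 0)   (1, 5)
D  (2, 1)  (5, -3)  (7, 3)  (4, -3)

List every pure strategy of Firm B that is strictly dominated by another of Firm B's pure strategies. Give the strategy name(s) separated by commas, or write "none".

Opt1: no other strategy beats it everywhere (Opt2 at U (4>2); Opt3 at U (4>0); Opt4 at U (4>2)).
Opt2: dominated, since Opt1 does at least as well everywhere (U: 4>2, M: 9>4, D: 1>-3).
Opt3: no other strategy beats it everywhere (Opt1 at D (3>1); Opt2 at D (3>-3); Opt4 at D (3>-3)).
Opt1 strictly dominates Opt4 — U: 4>2, M: 9>5, D: 1>-3.

Opt2, Opt4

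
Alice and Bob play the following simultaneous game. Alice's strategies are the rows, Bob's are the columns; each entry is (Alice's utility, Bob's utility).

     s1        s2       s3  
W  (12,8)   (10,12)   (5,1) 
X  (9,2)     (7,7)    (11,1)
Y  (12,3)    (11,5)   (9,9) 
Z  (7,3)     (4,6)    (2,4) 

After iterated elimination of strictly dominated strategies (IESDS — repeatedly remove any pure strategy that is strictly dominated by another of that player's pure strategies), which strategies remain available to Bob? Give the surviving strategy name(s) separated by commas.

For Alice, W strictly dominates Z on the remaining columns (s1: 12>7, s2: 10>4, s3: 5>2); eliminate Z.
Column s1 is eliminated: s2 beats it against every remaining row (W: 12>8, X: 7>2, Y: 5>3).
For Alice, Y strictly dominates W on the remaining columns (s2: 11>10, s3: 9>5); eliminate W.
Among the remaining strategies, none is strictly dominated by another pure strategy of the same player, so the elimination stops.
Surviving strategies — Alice: {X, Y}; Bob: {s2, s3}.

s2, s3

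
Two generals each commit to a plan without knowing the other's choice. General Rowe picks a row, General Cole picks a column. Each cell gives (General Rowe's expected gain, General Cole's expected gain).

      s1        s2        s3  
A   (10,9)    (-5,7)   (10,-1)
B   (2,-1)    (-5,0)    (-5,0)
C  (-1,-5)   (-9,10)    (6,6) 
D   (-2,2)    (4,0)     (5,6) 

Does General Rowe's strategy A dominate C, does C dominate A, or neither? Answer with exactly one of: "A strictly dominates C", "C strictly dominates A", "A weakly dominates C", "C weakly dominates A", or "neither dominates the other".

A strictly dominates C

A's payoffs vs C's, by General Cole's action — s1: 10>-1, s2: -5>-9, s3: 10>6.
A gives a strictly higher payoff against each choice by General Cole, so A strictly dominates C.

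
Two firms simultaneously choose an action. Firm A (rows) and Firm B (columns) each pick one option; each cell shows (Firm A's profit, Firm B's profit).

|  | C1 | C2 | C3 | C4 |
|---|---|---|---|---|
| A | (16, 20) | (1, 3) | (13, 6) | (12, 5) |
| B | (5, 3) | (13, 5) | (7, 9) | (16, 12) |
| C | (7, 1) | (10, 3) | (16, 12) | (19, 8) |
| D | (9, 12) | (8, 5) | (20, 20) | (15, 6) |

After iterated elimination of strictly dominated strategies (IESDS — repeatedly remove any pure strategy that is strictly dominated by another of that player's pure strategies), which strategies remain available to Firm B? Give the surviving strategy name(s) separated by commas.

C1, C3

For Firm B, C3 strictly dominates C2 on the remaining rows (A: 6>3, B: 9>5, C: 12>3, D: 20>5); eliminate C2.
Firm A's strategy B is strictly dominated by C (C1: 7>5, C3: 16>7, C4: 19>16) and is removed.
Column C4 is eliminated: C3 beats it against every remaining row (A: 6>5, C: 12>8, D: 20>6).
For Firm A, D strictly dominates C on the remaining columns (C1: 9>7, C3: 20>16); eliminate C.
Among the remaining strategies, none is strictly dominated by another pure strategy of the same player, so the elimination stops.
Surviving strategies — Firm A: {A, D}; Firm B: {C1, C3}.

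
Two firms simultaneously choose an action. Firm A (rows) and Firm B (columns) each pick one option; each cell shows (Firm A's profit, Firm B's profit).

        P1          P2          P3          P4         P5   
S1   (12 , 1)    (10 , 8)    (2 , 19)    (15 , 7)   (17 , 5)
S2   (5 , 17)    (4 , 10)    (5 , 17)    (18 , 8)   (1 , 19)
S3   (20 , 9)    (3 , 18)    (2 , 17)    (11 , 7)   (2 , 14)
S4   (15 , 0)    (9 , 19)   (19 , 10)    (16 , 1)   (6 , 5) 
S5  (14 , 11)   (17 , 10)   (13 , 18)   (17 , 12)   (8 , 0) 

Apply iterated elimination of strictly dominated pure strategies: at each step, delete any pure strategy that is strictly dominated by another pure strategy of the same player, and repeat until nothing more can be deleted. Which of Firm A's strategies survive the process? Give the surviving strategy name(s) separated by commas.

Column P4 is eliminated: P3 beats it against every remaining row (S1: 19>7, S2: 17>8, S3: 17>7, S4: 10>1, S5: 18>12).
For Firm A, S4 strictly dominates S2 on the remaining columns (P1: 15>5, P2: 9>4, P3: 19>5, P5: 6>1); eliminate S2.
For Firm B, P3 strictly dominates P1 on the remaining rows (S1: 19>1, S3: 17>9, S4: 10>0, S5: 18>11); eliminate P1.
Firm A's strategy S3 is strictly dominated by S4 (P2: 9>3, P3: 19>2, P5: 6>2) and is removed.
Column P5 is eliminated: P2 beats it against every remaining row (S1: 8>5, S4: 19>5, S5: 10>0).
Firm A's strategy S1 is strictly dominated by S5 (P2: 17>10, P3: 13>2) and is removed.
Among the remaining strategies, none is strictly dominated by another pure strategy of the same player, so the elimination stops.
Surviving strategies — Firm A: {S4, S5}; Firm B: {P2, P3}.

S4, S5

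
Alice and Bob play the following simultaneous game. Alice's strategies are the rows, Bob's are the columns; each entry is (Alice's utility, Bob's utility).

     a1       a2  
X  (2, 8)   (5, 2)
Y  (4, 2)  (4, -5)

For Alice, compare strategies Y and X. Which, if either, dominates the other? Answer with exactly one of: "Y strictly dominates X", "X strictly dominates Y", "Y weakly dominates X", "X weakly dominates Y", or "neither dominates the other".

neither dominates the other

Y's payoffs vs X's, by Bob's action — a1: 4>2, a2: 4<5.
Y does better at a1 but worse at a2; neither strategy dominates the other.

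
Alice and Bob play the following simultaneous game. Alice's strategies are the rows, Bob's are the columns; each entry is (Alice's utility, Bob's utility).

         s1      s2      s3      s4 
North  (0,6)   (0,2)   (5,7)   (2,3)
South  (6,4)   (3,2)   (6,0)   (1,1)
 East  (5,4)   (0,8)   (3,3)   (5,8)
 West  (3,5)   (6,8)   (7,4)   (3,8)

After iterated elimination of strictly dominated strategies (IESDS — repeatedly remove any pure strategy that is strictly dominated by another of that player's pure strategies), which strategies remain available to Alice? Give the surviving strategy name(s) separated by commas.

Row North is eliminated: West beats it against every remaining column (s1: 3>0, s2: 6>0, s3: 7>5, s4: 3>2).
Bob's strategy s3 is strictly dominated by s1 (South: 4>0, East: 4>3, West: 5>4) and is removed.
Among the remaining strategies, none is strictly dominated by another pure strategy of the same player, so the elimination stops.
Surviving strategies — Alice: {South, East, West}; Bob: {s1, s2, s4}.

South, East, West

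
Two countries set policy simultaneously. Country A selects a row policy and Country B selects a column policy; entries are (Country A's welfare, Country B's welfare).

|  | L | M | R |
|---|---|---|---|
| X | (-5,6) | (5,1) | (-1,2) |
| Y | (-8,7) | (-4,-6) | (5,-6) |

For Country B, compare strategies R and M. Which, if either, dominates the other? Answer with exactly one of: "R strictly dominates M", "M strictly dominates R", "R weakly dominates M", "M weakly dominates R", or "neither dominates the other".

R weakly dominates M

Compare R to M across each choice by Country A: X: 2>1, Y: -6=-6.
R is at least as good everywhere and strictly better somewhere (tied only at Y), so R weakly but not strictly dominates M.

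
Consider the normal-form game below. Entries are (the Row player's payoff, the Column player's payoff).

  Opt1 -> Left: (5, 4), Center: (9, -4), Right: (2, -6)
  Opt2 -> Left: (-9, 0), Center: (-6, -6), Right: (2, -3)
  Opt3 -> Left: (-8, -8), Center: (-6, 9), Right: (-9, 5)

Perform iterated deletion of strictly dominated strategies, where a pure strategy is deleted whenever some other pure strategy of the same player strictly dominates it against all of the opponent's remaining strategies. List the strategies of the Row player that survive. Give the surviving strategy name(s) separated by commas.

Opt1

For the Row player, Opt1 strictly dominates Opt3 on the remaining columns (Left: 5>-8, Center: 9>-6, Right: 2>-9); eliminate Opt3.
The Column player's strategy Center is strictly dominated by Left (Opt1: 4>-4, Opt2: 0>-6) and is removed.
The Column player's strategy Right is strictly dominated by Left (Opt1: 4>-6, Opt2: 0>-3) and is removed.
Row Opt2 is eliminated: Opt1 beats it against every remaining column (Left: 5>-9).
Among the remaining strategies, none is strictly dominated by another pure strategy of the same player, so the elimination stops.
Surviving strategies — the Row player: {Opt1}; the Column player: {Left}.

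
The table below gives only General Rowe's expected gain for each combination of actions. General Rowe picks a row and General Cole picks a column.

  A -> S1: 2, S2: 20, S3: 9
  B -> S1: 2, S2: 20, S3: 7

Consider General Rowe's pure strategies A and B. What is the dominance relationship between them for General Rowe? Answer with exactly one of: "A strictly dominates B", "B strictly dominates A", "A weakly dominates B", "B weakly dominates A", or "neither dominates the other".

A's payoffs vs B's, by General Cole's action — S1: 2=2, S2: 20=20, S3: 9>7.
A is at least as good everywhere and strictly better somewhere (tied only at S1, S2), so A weakly but not strictly dominates B.

A weakly dominates B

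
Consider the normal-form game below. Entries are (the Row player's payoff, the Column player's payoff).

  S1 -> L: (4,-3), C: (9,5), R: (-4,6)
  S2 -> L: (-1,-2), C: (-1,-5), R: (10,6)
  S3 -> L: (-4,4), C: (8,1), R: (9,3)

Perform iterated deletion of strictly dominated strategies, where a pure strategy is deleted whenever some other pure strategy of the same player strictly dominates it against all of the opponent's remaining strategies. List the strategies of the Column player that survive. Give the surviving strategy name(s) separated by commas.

R

The Column player's strategy C is strictly dominated by R (S1: 6>5, S2: 6>-5, S3: 3>1) and is removed.
For the Row player, S2 strictly dominates S3 on the remaining columns (L: -1>-4, R: 10>9); eliminate S3.
The Column player's strategy L is strictly dominated by R (S1: 6>-3, S2: 6>-2) and is removed.
For the Row player, S2 strictly dominates S1 on the remaining columns (R: 10>-4); eliminate S1.
Among the remaining strategies, none is strictly dominated by another pure strategy of the same player, so the elimination stops.
Surviving strategies — the Row player: {S2}; the Column player: {R}.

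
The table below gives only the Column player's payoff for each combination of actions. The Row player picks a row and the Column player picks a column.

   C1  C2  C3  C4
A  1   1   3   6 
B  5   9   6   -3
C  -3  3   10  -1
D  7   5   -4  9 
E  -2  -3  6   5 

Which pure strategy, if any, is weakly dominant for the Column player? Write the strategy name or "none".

C1 fails to dominate C2 at B (5<9).
C2 fails to dominate C1 at D (5<7).
C3 fails to dominate C1 at D (-4<7).
C4 fails to dominate C1 at B (-3<5).
No single strategy dominates all the others.

none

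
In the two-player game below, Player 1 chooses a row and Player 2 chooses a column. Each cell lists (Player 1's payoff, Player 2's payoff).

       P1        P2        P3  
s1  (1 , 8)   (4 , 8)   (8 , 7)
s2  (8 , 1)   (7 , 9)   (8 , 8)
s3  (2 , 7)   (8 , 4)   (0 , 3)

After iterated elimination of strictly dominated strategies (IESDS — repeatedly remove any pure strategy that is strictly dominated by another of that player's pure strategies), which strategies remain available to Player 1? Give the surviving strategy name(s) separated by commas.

For Player 2, P2 strictly dominates P3 on the remaining rows (s1: 8>7, s2: 9>8, s3: 4>3); eliminate P3.
Row s1 is eliminated: s2 beats it against every remaining column (P1: 8>1, P2: 7>4).
Among the remaining strategies, none is strictly dominated by another pure strategy of the same player, so the elimination stops.
Surviving strategies — Player 1: {s2, s3}; Player 2: {P1, P2}.

s2, s3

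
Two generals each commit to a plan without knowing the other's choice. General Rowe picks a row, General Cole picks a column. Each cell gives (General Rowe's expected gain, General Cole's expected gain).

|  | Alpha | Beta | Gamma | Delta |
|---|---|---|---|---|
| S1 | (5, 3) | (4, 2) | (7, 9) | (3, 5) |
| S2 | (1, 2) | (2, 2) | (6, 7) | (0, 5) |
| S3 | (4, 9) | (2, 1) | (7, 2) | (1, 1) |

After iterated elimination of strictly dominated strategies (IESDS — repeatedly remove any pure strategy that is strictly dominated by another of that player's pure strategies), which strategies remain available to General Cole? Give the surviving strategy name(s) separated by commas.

Alpha, Gamma

Row S2 is eliminated: S1 beats it against every remaining column (Alpha: 5>1, Beta: 4>2, Gamma: 7>6, Delta: 3>0).
Column Beta is eliminated: Alpha beats it against every remaining row (S1: 3>2, S3: 9>1).
For General Cole, Gamma strictly dominates Delta on the remaining rows (S1: 9>5, S3: 2>1); eliminate Delta.
Among the remaining strategies, none is strictly dominated by another pure strategy of the same player, so the elimination stops.
Surviving strategies — General Rowe: {S1, S3}; General Cole: {Alpha, Gamma}.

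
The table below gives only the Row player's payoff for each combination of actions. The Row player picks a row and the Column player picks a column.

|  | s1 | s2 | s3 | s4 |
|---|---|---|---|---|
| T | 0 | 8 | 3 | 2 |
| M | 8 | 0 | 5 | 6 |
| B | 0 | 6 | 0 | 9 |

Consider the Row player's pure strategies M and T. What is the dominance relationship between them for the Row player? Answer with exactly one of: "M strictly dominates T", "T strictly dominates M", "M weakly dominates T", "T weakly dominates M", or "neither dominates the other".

M's payoffs vs T's, by the Column player's action — s1: 8>0, s2: 0<8, s3: 5>3, s4: 6>2.
M does better at s1, s3, s4 but worse at s2; neither strategy dominates the other.

neither dominates the other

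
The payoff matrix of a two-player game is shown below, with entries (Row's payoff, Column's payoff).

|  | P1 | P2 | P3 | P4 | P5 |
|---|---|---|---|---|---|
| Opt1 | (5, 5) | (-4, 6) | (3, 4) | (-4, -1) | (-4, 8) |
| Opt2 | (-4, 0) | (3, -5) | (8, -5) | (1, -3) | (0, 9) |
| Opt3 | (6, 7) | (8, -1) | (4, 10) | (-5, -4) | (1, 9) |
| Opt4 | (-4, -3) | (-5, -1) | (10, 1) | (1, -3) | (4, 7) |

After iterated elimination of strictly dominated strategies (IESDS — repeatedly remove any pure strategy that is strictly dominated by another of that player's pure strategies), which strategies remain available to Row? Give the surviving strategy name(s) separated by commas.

Column P1 is eliminated: P5 beats it against every remaining row (Opt1: 8>5, Opt2: 9>0, Opt3: 9>7, Opt4: 7>-3).
Row's strategy Opt1 is strictly dominated by Opt2 (P2: 3>-4, P3: 8>3, P4: 1>-4, P5: 0>-4) and is removed.
Column's strategy P2 is strictly dominated by P5 (Opt2: 9>-5, Opt3: 9>-1, Opt4: 7>-1) and is removed.
Row's strategy Opt3 is strictly dominated by Opt4 (P3: 10>4, P4: 1>-5, P5: 4>1) and is removed.
Column's strategy P3 is strictly dominated by P5 (Opt2: 9>-5, Opt4: 7>1) and is removed.
Column P4 is eliminated: P5 beats it against every remaining row (Opt2: 9>-3, Opt4: 7>-3).
Row's strategy Opt2 is strictly dominated by Opt4 (P5: 4>0) and is removed.
Among the remaining strategies, none is strictly dominated by another pure strategy of the same player, so the elimination stops.
Surviving strategies — Row: {Opt4}; Column: {P5}.

Opt4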